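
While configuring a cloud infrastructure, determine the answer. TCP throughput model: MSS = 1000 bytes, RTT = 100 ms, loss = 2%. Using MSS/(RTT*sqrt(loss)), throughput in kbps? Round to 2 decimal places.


Given: MSS = 1000 bytes, RTT = 100 ms, loss = 2%
RTT in seconds = 100 / 1000 = 0.1
Loss rate = 2% = 0.02
sqrt(loss) = sqrt(0.02) = 0.141421356237
Throughput (bytes/s) = 1000 / (0.1 * 0.141421356237) = 70710.6781
Throughput (kbps) = 70710.6781 * 8 / 1000 = 565.685425 -> 565.69 kbps (2 dp)

565.69


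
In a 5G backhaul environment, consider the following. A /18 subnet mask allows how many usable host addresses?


Given: subnet mask /18
Host bits = 32 - 18 = 14
Total addresses = 2^14 = 16384
Usable hosts = 16384 - 2 (network + broadcast) = 16382

16382


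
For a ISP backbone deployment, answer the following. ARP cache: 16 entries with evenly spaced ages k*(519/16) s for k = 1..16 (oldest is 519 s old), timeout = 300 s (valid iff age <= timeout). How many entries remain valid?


Ages are k * 519/16 s for k = 1..16 (spacing = 32.4375 s).
Entry k is valid iff k * 519/16 <= 300 iff k <= 16 * 300 / 519 = 9.2486
n_valid = floor(9.2486) = 9
(n_stale = 16 - 9 = 7)

9


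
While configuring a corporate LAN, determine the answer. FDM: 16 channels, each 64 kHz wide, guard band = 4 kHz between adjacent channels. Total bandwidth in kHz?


Given: 16 channels, 64 kHz each, guard = 4 kHz
Channel bandwidth = 16 * 64 = 1024 kHz
Guard bands = 15 gaps * 4 kHz = 60 kHz
Total = 1024 + 60 = 1084 kHz

1084


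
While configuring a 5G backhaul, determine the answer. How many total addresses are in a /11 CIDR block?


Given: CIDR prefix /11
Host bits = 32 - 11 = 21
Total addresses = 2^21 = 2097152

2097152


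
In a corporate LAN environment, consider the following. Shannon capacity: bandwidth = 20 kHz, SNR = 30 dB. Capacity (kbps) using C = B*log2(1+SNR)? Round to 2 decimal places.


Given: B = 20 kHz, SNR = 30 dB
SNR linear = 10^(30/10) = 1000
1 + SNR = 1001
log2(1001) = 9.9672262588
C = 20 * 1000 * 9.9672262588 = 199344.5252 bps
C = 199.344525 kbps -> 199.34 kbps (2 dp)

199.34


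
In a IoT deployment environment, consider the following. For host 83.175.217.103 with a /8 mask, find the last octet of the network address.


Given: IP = 83.175.217.103, prefix = /8
Subnet mask = 255.0.0.0
Last octet of IP: 103
Last octet of mask: 0
Network last octet = 103 AND 0 = 0

0


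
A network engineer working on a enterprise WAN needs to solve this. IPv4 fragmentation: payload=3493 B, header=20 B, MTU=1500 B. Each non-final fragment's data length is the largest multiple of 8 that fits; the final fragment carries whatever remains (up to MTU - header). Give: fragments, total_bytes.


Max data per non-final fragment = floor((MTU - header)/8)*8 = floor((1500 - 20)/8)*8 = floor(1480/8)*8 = 1480 B
Final fragment needs no 8-byte alignment: it can carry up to MTU - header = 1480 B
Non-final fragments needed = ceil((payload - 1480) / 1480) = ceil(2013/1480) = ceil(1.3601) = 2
Number of fragments = 2 + 1 = 3
Fragment sizes (data): 2 * 1480 B + 533 B (last, 533 <= 1480 OK)
Total bytes sent = payload + n_frags * header = 3493 + 3*20 = 3493 + 60 = 3553 B

3, 3553


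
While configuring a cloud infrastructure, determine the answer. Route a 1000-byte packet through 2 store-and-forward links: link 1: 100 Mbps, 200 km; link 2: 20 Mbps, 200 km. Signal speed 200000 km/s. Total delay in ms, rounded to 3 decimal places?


Packet = 1000 bytes = 8000 bits. Store-and-forward: sum (t_trans + t_prop) per link.
Link 1: t_trans = 8000/(100*10^6) s = 0.0800 ms; t_prop = 200/200000 s = 1.0000 ms; subtotal = 1.0800 ms
Link 2: t_trans = 8000/(20*10^6) s = 0.4000 ms; t_prop = 200/200000 s = 1.0000 ms; subtotal = 1.4000 ms
End-to-end = 1.0800 + 1.4000 = 2.4800 ms -> 2.480 ms (3 dp)

2.480


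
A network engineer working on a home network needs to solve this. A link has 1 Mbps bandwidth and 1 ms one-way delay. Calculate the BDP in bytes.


Given: bandwidth = 1 Mbps, delay = 1 ms
BDP in bits = 1 * 10^6 * 1 / 1000
BDP in bits = 1000
BDP in bytes = 1000 / 8 = 125

125


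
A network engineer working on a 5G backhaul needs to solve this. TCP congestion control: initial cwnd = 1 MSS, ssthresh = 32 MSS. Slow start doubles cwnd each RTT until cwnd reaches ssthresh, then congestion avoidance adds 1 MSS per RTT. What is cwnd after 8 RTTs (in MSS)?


RTT 0: cwnd = 1 MSS (initial)
RTT 1: cwnd = 2 MSS (slow start, doubled)
RTT 2: cwnd = 4 MSS (slow start, doubled)
RTT 3: cwnd = 8 MSS (slow start, doubled)
RTT 4: cwnd = 16 MSS (slow start, doubled)
RTT 5: cwnd = 32 MSS (slow start, doubled)
RTT 6: cwnd = 33 MSS (congestion avoidance, +1)
RTT 7: cwnd = 34 MSS (congestion avoidance, +1)
RTT 8: cwnd = 35 MSS (congestion avoidance, +1)

35


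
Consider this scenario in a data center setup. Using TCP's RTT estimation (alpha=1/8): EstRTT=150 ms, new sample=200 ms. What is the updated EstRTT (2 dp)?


Given: EstRTT = 150 ms, SampleRTT = 200 ms, alpha = 1/8
New EstRTT = (1 - alpha) * EstRTT + alpha * SampleRTT
(7/8) * 150 = 131.25
(1/8) * 200 = 25
New EstRTT = 131.25 + 25 = 156.25 ms -> 156.25 ms (2 dp)

156.25


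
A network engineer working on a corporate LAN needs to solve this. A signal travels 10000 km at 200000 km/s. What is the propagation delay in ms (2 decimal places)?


Given: distance = 10000 km, speed = 200000 km/s
Delay = distance / speed = 10000 / 200000 seconds
Delay in ms = 10000 * 1000 / 200000
Delay = 50.0000 ms
Rounded to 2 dp = 50.00 ms

50.00


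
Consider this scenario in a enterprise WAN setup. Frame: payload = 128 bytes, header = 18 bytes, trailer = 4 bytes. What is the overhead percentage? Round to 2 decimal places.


Given: payload = 128 B, header = 18 B, trailer = 4 B
Overhead bytes = header + trailer = 18 + 4 = 22
Total frame = payload + overhead = 128 + 22 = 150
Overhead % = 22 / 150 * 100 = 14.6667% -> 14.67% (2 dp)

14.67


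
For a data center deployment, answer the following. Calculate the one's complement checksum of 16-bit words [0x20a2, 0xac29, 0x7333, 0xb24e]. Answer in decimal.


Given words: [0x20a2, 0xac29, 0x7333, 0xb24e]
Step 1: Sum all words
Raw sum = 8354 + 44073 + 29491 + 45646 = 127564
Step 2: Fold carry: (62028 + 1) = 62029
One's complement = ~62029 & 0xFFFF = 3506

3506


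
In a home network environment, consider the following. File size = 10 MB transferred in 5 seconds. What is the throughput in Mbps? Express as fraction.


Given: file = 10 MB, time = 5 s
File in Mb = 10 * 8 = 80 Mb
Throughput = 80 / 5 Mbps
Throughput = 16 Mbps

16


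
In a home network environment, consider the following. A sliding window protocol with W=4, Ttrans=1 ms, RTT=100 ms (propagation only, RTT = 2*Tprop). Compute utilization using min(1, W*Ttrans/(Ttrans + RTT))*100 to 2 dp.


Given: W = 4, Ttrans = 1 ms, RTT = 100 ms (= 2 * Tprop, Tprop = 50 ms)
Cycle time = Ttrans + RTT = 1 + 100 = 101 ms (first packet sent until its ACK returns)
W * Ttrans = 4 * 1 = 4 ms of sending per cycle
W * Ttrans / (Ttrans + RTT) = 4 / 101 = 0.039604
U = min(1, 0.039604) = 0.039604
U% = 3.96%

3.96


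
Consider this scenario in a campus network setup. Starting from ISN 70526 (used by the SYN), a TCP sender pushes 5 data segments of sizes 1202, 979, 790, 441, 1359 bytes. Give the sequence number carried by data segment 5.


The SYN occupies sequence number ISN = 70526, so the first data byte is ISN + 1 = 70527.
SEQ of data segment i = (ISN + 1) + sum of payload sizes of segments 1..i-1.
Segment 1: SEQ = 70527, payload = 1202 bytes
Segment 2: SEQ = 71729, payload = 979 bytes
Segment 3: SEQ = 72708, payload = 790 bytes
Segment 4: SEQ = 73498, payload = 441 bytes
Segment 5: SEQ = 73939, payload = 1359 bytes
SEQ of segment 5 = 70527 + 1202 + 979 + 790 + 441 = 73939

73939


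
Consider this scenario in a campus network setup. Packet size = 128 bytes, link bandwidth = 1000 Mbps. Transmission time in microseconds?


Given: packet = 128 bytes, bandwidth = 1000 Mbps
Packet in bits = 128 * 8 = 1024 bits
Bandwidth = 1000 * 10^6 = 1000000000 bps
Time = 1024 / 1000000000 seconds
Time in us = 1024 * 10^6 / 1000000000 = 1.024

1.024


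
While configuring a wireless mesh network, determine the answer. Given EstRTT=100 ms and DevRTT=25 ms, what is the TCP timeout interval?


Given: EstRTT = 100 ms, DevRTT = 25 ms
Timeout = EstRTT + 4 * DevRTT
4 * DevRTT = 4 * 25 = 100
Timeout = 100 + 100 = 200 ms

200


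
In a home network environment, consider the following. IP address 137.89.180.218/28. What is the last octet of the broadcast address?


Given: IP = 137.89.180.218, prefix = /28
Host bits = 32 - 28 = 4
Network last octet = 218 AND mask = 208
Host part size = 2^4 - 1 = 15
Broadcast last octet = 208 OR 15 = 223

223


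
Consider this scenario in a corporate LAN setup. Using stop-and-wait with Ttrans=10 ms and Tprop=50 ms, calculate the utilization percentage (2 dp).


Given: Ttrans = 10 ms, Tprop = 50 ms
RTT = 2 * Tprop = 2 * 50 = 100 ms
U = Ttrans / (Ttrans + RTT)
U = 10 / (10 + 100)
U = 10 / 110 = 0.090909
U% = 9.09%

9.09


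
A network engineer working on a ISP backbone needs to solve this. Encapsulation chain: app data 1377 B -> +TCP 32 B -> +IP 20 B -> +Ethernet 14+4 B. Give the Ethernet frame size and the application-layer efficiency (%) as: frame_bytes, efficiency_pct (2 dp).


TCP segment = 1377 + 32 = 1409 B
IP packet = 1409 + 20 = 1429 B
Ethernet frame = 1429 + 14 + 4 = 1447 B
Efficiency = app / frame = 1377 / 1447 = 0.951624 = 95.1624% -> 95.16% (2 dp)

1447, 95.16


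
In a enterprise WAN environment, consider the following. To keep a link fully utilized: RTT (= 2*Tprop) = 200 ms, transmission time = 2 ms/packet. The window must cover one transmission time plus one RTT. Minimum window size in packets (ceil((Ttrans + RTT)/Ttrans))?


Given: Ttrans = 2 ms, RTT = 200 ms (= 2 * Tprop, Tprop = 100 ms)
Time until first ACK returns = Ttrans + RTT = 2 + 200 = 202 ms
Need W * Ttrans >= Ttrans + RTT  ->  W >= (Ttrans + RTT) / Ttrans
(Ttrans + RTT) / Ttrans = 202 / 2 = 101
W_min = ceil(101) = 101

101


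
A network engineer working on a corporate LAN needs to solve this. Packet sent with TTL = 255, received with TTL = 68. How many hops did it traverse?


Given: initial TTL = 255, received TTL = 68
Hops = initial TTL - received TTL
Hops = 255 - 68 = 187

187


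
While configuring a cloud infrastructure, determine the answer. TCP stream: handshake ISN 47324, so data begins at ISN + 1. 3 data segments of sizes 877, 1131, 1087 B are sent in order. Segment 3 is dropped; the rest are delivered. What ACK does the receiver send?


SYN uses sequence number 47324; first data byte = ISN + 1 = 47325.
Segment 1: SEQ = 47325, len = 877 B, covers [47325, 48201]
Segment 2: SEQ = 48202, len = 1131 B, covers [48202, 49332]
Segment 3: SEQ = 49333, len = 1087 B, covers [49333, 50419] [LOST]
In-order data received: bytes [47325, 49332] (segments 1..2).
Segment 3 missing -> gap begins at byte 49333.
Cumulative ACK = next expected in-order byte = 47325 + 877 + 1131 = 49333

49333


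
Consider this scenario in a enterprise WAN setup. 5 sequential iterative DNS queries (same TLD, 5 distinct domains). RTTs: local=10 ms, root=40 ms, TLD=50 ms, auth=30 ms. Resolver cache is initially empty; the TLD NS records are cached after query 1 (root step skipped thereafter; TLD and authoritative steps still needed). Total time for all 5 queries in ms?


Lookup 1 (cold cache): local + root + TLD + auth = 10 + 40 + 50 + 30 = 130 ms
Lookups 2..5 (TLD NS cached -> skip root; new domain -> still ask TLD and auth): local + TLD + auth = 10 + 50 + 30 = 90 ms each
Remaining 4 lookups: 4 * 90 = 360 ms
Total = 130 + 360 = 490 ms

490


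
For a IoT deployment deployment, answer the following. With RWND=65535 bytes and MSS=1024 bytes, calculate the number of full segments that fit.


Given: RWND = 65535 bytes, MSS = 1024 bytes
Full segments = floor(RWND / MSS)
Full segments = floor(65535 / 1024)
Full segments = floor(63.999) = 63

63


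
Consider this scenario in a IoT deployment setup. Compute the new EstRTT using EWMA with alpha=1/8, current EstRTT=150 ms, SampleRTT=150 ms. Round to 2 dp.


Given: EstRTT = 150 ms, SampleRTT = 150 ms, alpha = 1/8
New EstRTT = (1 - alpha) * EstRTT + alpha * SampleRTT
(7/8) * 150 = 131.25
(1/8) * 150 = 18.75
New EstRTT = 131.25 + 18.75 = 150 ms -> 150.00 ms (2 dp)

150.00


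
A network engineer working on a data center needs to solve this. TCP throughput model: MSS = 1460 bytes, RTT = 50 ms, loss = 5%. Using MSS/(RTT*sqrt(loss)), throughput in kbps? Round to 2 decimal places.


Given: MSS = 1460 bytes, RTT = 50 ms, loss = 5%
RTT in seconds = 50 / 1000 = 0.05
Loss rate = 5% = 0.05
sqrt(loss) = sqrt(0.05) = 0.223606797750
Throughput (bytes/s) = 1460 / (0.05 * 0.223606797750) = 130586.3699
Throughput (kbps) = 130586.3699 * 8 / 1000 = 1044.690959 -> 1044.69 kbps (2 dp)

1044.69


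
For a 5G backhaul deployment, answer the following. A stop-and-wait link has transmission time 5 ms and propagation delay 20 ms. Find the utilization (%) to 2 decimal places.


Given: Ttrans = 5 ms, Tprop = 20 ms
RTT = 2 * Tprop = 2 * 20 = 40 ms
U = Ttrans / (Ttrans + RTT)
U = 5 / (5 + 40)
U = 5 / 45 = 0.111111
U% = 11.11%

11.11


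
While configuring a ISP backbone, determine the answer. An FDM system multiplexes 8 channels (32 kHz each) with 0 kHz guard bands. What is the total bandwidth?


Given: 8 channels, 32 kHz each, guard = 0 kHz
Channel bandwidth = 8 * 32 = 256 kHz
Guard bands = 7 gaps * 0 kHz = 0 kHz
Total = 256 + 0 = 256 kHz

256


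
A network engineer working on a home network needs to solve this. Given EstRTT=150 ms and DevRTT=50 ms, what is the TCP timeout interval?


Given: EstRTT = 150 ms, DevRTT = 50 ms
Timeout = EstRTT + 4 * DevRTT
4 * DevRTT = 4 * 50 = 200
Timeout = 150 + 200 = 350 ms

350


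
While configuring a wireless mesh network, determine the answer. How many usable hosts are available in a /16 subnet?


Given: subnet mask /16
Host bits = 32 - 16 = 16
Total addresses = 2^16 = 65536
Usable hosts = 65536 - 2 (network + broadcast) = 65534

65534


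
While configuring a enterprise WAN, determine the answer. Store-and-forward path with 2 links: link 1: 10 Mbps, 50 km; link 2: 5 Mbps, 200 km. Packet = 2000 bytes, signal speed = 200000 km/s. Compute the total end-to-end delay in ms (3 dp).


Packet = 2000 bytes = 16000 bits. Store-and-forward: sum (t_trans + t_prop) per link.
Link 1: t_trans = 16000/(10*10^6) s = 1.6000 ms; t_prop = 50/200000 s = 0.2500 ms; subtotal = 1.8500 ms
Link 2: t_trans = 16000/(5*10^6) s = 3.2000 ms; t_prop = 200/200000 s = 1.0000 ms; subtotal = 4.2000 ms
End-to-end = 1.8500 + 4.2000 = 6.0500 ms -> 6.050 ms (3 dp)

6.050


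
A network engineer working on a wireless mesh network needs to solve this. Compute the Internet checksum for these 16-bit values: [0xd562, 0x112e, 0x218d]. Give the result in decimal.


Given words: [0xd562, 0x112e, 0x218d]
Step 1: Sum all words
Raw sum = 54626 + 4398 + 8589 = 67613
Step 2: Fold carry: (2077 + 1) = 2078
One's complement = ~2078 & 0xFFFF = 63457

63457


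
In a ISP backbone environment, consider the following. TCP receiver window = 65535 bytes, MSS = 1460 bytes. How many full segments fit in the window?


Given: RWND = 65535 bytes, MSS = 1460 bytes
Full segments = floor(RWND / MSS)
Full segments = floor(65535 / 1460)
Full segments = floor(44.887) = 44

44


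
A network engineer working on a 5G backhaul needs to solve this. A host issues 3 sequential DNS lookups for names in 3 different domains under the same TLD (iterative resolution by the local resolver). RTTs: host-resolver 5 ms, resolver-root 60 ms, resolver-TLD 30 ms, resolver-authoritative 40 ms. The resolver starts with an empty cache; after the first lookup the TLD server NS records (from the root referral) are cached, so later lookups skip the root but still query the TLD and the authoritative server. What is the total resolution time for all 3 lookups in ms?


Lookup 1 (cold cache): local + root + TLD + auth = 5 + 60 + 30 + 40 = 135 ms
Lookups 2..3 (TLD NS cached -> skip root; new domain -> still ask TLD and auth): local + TLD + auth = 5 + 30 + 40 = 75 ms each
Remaining 2 lookups: 2 * 75 = 150 ms
Total = 135 + 150 = 285 ms

285


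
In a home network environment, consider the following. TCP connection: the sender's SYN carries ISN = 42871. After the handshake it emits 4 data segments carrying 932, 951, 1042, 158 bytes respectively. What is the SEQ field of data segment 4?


The SYN occupies sequence number ISN = 42871, so the first data byte is ISN + 1 = 42872.
SEQ of data segment i = (ISN + 1) + sum of payload sizes of segments 1..i-1.
Segment 1: SEQ = 42872, payload = 932 bytes
Segment 2: SEQ = 43804, payload = 951 bytes
Segment 3: SEQ = 44755, payload = 1042 bytes
Segment 4: SEQ = 45797, payload = 158 bytes
SEQ of segment 4 = 42872 + 932 + 951 + 1042 = 45797

45797


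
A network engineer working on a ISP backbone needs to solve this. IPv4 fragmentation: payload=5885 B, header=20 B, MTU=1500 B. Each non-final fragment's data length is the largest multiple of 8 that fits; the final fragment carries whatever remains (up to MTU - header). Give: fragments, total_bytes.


Max data per non-final fragment = floor((MTU - header)/8)*8 = floor((1500 - 20)/8)*8 = floor(1480/8)*8 = 1480 B
Final fragment needs no 8-byte alignment: it can carry up to MTU - header = 1480 B
Non-final fragments needed = ceil((payload - 1480) / 1480) = ceil(4405/1480) = ceil(2.9764) = 3
Number of fragments = 3 + 1 = 4
Fragment sizes (data): 3 * 1480 B + 1445 B (last, 1445 <= 1480 OK)
Total bytes sent = payload + n_frags * header = 5885 + 4*20 = 5885 + 80 = 5965 B

4, 5965


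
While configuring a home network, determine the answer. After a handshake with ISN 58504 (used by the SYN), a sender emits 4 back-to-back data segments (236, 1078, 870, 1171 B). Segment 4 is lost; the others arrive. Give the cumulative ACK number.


SYN uses sequence number 58504; first data byte = ISN + 1 = 58505.
Segment 1: SEQ = 58505, len = 236 B, covers [58505, 58740]
Segment 2: SEQ = 58741, len = 1078 B, covers [58741, 59818]
Segment 3: SEQ = 59819, len = 870 B, covers [59819, 60688]
Segment 4: SEQ = 60689, len = 1171 B, covers [60689, 61859] [LOST]
In-order data received: bytes [58505, 60688] (segments 1..3).
Segment 4 missing -> gap begins at byte 60689.
Cumulative ACK = next expected in-order byte = 58505 + 236 + 1078 + 870 = 60689

60689


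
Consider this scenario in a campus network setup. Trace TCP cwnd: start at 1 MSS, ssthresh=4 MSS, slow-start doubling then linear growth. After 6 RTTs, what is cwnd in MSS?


RTT 0: cwnd = 1 MSS (initial)
RTT 1: cwnd = 2 MSS (slow start, doubled)
RTT 2: cwnd = 4 MSS (slow start, doubled)
RTT 3: cwnd = 5 MSS (congestion avoidance, +1)
RTT 4: cwnd = 6 MSS (congestion avoidance, +1)
RTT 5: cwnd = 7 MSS (congestion avoidance, +1)
RTT 6: cwnd = 8 MSS (congestion avoidance, +1)

8


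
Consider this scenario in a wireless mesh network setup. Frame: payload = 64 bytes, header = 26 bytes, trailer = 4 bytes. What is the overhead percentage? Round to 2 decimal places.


Given: payload = 64 B, header = 26 B, trailer = 4 B
Overhead bytes = header + trailer = 26 + 4 = 30
Total frame = payload + overhead = 64 + 30 = 94
Overhead % = 30 / 94 * 100 = 31.9149% -> 31.91% (2 dp)

31.91


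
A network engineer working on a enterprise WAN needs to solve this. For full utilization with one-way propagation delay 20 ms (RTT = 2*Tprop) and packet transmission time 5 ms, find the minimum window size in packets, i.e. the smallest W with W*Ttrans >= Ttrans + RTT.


Given: Ttrans = 5 ms, RTT = 40 ms (= 2 * Tprop, Tprop = 20 ms)
Time until first ACK returns = Ttrans + RTT = 5 + 40 = 45 ms
Need W * Ttrans >= Ttrans + RTT  ->  W >= (Ttrans + RTT) / Ttrans
(Ttrans + RTT) / Ttrans = 45 / 5 = 9
W_min = ceil(9) = 9

9


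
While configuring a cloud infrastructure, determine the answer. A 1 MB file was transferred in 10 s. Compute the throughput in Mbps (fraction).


Given: file = 1 MB, time = 10 s
File in Mb = 1 * 8 = 8 Mb
Throughput = 8 / 10 Mbps
Throughput = 4/5 Mbps

4/5


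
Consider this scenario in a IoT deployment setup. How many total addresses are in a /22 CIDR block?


Given: CIDR prefix /22
Host bits = 32 - 22 = 10
Total addresses = 2^10 = 1024

1024


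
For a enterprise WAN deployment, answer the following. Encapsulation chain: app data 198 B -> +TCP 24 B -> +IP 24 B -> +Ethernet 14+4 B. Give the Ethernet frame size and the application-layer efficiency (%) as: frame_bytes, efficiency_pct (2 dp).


TCP segment = 198 + 24 = 222 B
IP packet = 222 + 24 = 246 B
Ethernet frame = 246 + 14 + 4 = 264 B
Efficiency = app / frame = 198 / 264 = 0.750000 = 75.0000% -> 75.00% (2 dp)

264, 75.00


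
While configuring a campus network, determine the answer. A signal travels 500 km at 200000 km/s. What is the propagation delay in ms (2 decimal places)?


Given: distance = 500 km, speed = 200000 km/s
Delay = distance / speed = 500 / 200000 seconds
Delay in ms = 500 * 1000 / 200000
Delay = 2.5000 ms
Rounded to 2 dp = 2.50 ms

2.50


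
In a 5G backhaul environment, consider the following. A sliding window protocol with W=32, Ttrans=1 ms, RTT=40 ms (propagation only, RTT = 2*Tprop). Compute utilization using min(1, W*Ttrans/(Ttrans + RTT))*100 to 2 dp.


Given: W = 32, Ttrans = 1 ms, RTT = 40 ms (= 2 * Tprop, Tprop = 20 ms)
Cycle time = Ttrans + RTT = 1 + 40 = 41 ms (first packet sent until its ACK returns)
W * Ttrans = 32 * 1 = 32 ms of sending per cycle
W * Ttrans / (Ttrans + RTT) = 32 / 41 = 0.780488
U = min(1, 0.780488) = 0.780488
U% = 78.05%

78.05


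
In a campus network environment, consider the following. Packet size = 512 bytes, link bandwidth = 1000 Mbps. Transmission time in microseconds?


Given: packet = 512 bytes, bandwidth = 1000 Mbps
Packet in bits = 512 * 8 = 4096 bits
Bandwidth = 1000 * 10^6 = 1000000000 bps
Time = 4096 / 1000000000 seconds
Time in us = 4096 * 10^6 / 1000000000 = 4.096

4.096


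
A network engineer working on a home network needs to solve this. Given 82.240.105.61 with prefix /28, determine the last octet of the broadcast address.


Given: IP = 82.240.105.61, prefix = /28
Host bits = 32 - 28 = 4
Network last octet = 61 AND mask = 48
Host part size = 2^4 - 1 = 15
Broadcast last octet = 48 OR 15 = 63

63


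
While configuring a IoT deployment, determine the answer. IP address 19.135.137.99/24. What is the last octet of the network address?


Given: IP = 19.135.137.99, prefix = /24
Subnet mask = 255.255.255.0
Last octet of IP: 99
Last octet of mask: 0
Network last octet = 99 AND 0 = 0

0


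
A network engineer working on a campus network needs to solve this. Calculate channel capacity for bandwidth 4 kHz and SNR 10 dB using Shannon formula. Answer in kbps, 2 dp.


Given: B = 4 kHz, SNR = 10 dB
SNR linear = 10^(10/10) = 10
1 + SNR = 11
log2(11) = 3.4594316186
C = 4 * 1000 * 3.4594316186 = 13837.7265 bps
C = 13.837726 kbps -> 13.84 kbps (2 dp)

13.84


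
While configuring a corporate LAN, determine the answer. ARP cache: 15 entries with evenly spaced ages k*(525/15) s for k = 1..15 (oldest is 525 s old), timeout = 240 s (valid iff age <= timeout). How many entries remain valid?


Ages are k * 525/15 s for k = 1..15 (spacing = 35.0000 s).
Entry k is valid iff k * 525/15 <= 240 iff k <= 15 * 240 / 525 = 6.8571
n_valid = floor(6.8571) = 6
(n_stale = 15 - 6 = 9)

6


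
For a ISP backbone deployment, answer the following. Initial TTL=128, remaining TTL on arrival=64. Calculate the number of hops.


Given: initial TTL = 128, received TTL = 64
Hops = initial TTL - received TTL
Hops = 128 - 64 = 64

64


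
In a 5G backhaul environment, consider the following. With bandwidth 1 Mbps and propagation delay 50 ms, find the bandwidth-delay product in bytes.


Given: bandwidth = 1 Mbps, delay = 50 ms
BDP in bits = 1 * 10^6 * 50 / 1000
BDP in bits = 50000
BDP in bytes = 50000 / 8 = 6250

6250


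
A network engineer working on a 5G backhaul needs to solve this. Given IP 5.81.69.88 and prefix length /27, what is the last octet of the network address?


Given: IP = 5.81.69.88, prefix = /27
Subnet mask = 255.255.255.224
Last octet of IP: 88
Last octet of mask: 224
Network last octet = 88 AND 224 = 64

64


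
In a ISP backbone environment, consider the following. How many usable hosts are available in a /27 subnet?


Given: subnet mask /27
Host bits = 32 - 27 = 5
Total addresses = 2^5 = 32
Usable hosts = 32 - 2 (network + broadcast) = 30

30


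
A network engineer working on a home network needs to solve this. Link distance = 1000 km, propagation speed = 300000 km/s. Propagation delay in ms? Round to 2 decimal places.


Given: distance = 1000 km, speed = 300000 km/s
Delay = distance / speed = 1000 / 300000 seconds
Delay in ms = 1000 * 1000 / 300000
Delay = 3.3333 ms
Rounded to 2 dp = 3.33 ms

3.33


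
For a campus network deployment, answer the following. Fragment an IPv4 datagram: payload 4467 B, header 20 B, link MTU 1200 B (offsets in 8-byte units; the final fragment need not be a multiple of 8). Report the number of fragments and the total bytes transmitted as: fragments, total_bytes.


Max data per non-final fragment = floor((MTU - header)/8)*8 = floor((1200 - 20)/8)*8 = floor(1180/8)*8 = 1176 B
Final fragment needs no 8-byte alignment: it can carry up to MTU - header = 1180 B
Non-final fragments needed = ceil((payload - 1180) / 1176) = ceil(3287/1176) = ceil(2.7951) = 3
Number of fragments = 3 + 1 = 4
Fragment sizes (data): 3 * 1176 B + 939 B (last, 939 <= 1180 OK)
Total bytes sent = payload + n_frags * header = 4467 + 4*20 = 4467 + 80 = 4547 B

4, 4547


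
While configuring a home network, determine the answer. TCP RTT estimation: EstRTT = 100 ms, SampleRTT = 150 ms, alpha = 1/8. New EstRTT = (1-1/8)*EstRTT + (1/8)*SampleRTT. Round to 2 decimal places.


Given: EstRTT = 100 ms, SampleRTT = 150 ms, alpha = 1/8
New EstRTT = (1 - alpha) * EstRTT + alpha * SampleRTT
(7/8) * 100 = 87.5
(1/8) * 150 = 18.75
New EstRTT = 87.5 + 18.75 = 106.25 ms -> 106.25 ms (2 dp)

106.25


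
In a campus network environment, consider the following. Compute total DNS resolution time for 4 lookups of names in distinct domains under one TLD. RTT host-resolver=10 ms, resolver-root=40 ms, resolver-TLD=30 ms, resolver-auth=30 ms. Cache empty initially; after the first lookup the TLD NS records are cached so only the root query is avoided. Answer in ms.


Lookup 1 (cold cache): local + root + TLD + auth = 10 + 40 + 30 + 30 = 110 ms
Lookups 2..4 (TLD NS cached -> skip root; new domain -> still ask TLD and auth): local + TLD + auth = 10 + 30 + 30 = 70 ms each
Remaining 3 lookups: 3 * 70 = 210 ms
Total = 110 + 210 = 320 ms

320


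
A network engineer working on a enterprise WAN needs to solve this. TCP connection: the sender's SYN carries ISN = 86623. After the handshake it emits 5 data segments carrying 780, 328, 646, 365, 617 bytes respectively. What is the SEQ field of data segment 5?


The SYN occupies sequence number ISN = 86623, so the first data byte is ISN + 1 = 86624.
SEQ of data segment i = (ISN + 1) + sum of payload sizes of segments 1..i-1.
Segment 1: SEQ = 86624, payload = 780 bytes
Segment 2: SEQ = 87404, payload = 328 bytes
Segment 3: SEQ = 87732, payload = 646 bytes
Segment 4: SEQ = 88378, payload = 365 bytes
Segment 5: SEQ = 88743, payload = 617 bytes
SEQ of segment 5 = 86624 + 780 + 328 + 646 + 365 = 88743

88743


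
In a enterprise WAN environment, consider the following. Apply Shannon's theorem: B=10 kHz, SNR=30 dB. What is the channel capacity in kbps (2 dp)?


Given: B = 10 kHz, SNR = 30 dB
SNR linear = 10^(30/10) = 1000
1 + SNR = 1001
log2(1001) = 9.9672262588
C = 10 * 1000 * 9.9672262588 = 99672.2626 bps
C = 99.672263 kbps -> 99.67 kbps (2 dp)

99.67


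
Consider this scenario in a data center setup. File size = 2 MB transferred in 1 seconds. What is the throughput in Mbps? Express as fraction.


Given: file = 2 MB, time = 1 s
File in Mb = 2 * 8 = 16 Mb
Throughput = 16 / 1 Mbps
Throughput = 16 Mbps

16


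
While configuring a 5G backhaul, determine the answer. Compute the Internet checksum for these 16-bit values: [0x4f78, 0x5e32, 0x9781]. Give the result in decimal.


Given words: [0x4f78, 0x5e32, 0x9781]
Step 1: Sum all words
Raw sum = 20344 + 24114 + 38785 = 83243
Step 2: Fold carry: (17707 + 1) = 17708
One's complement = ~17708 & 0xFFFF = 47827

47827


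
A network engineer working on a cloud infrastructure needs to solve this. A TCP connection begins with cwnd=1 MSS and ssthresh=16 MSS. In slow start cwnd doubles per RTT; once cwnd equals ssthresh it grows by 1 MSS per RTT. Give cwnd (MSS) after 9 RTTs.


RTT 0: cwnd = 1 MSS (initial)
RTT 1: cwnd = 2 MSS (slow start, doubled)
RTT 2: cwnd = 4 MSS (slow start, doubled)
RTT 3: cwnd = 8 MSS (slow start, doubled)
RTT 4: cwnd = 16 MSS (slow start, doubled)
RTT 5: cwnd = 17 MSS (congestion avoidance, +1)
RTT 6: cwnd = 18 MSS (congestion avoidance, +1)
RTT 7: cwnd = 19 MSS (congestion avoidance, +1)
RTT 8: cwnd = 20 MSS (congestion avoidance, +1)
RTT 9: cwnd = 21 MSS (congestion avoidance, +1)

21


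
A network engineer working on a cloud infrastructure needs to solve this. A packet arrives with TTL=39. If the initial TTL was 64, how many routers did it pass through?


Given: initial TTL = 64, received TTL = 39
Hops = initial TTL - received TTL
Hops = 64 - 39 = 25

25


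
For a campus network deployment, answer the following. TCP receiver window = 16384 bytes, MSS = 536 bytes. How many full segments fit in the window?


Given: RWND = 16384 bytes, MSS = 536 bytes
Full segments = floor(RWND / MSS)
Full segments = floor(16384 / 536)
Full segments = floor(30.5672) = 30

30


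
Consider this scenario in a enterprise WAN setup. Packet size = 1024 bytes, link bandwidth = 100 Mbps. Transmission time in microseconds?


Given: packet = 1024 bytes, bandwidth = 100 Mbps
Packet in bits = 1024 * 8 = 8192 bits
Bandwidth = 100 * 10^6 = 100000000 bps
Time = 8192 / 100000000 seconds
Time in us = 8192 * 10^6 / 100000000 = 81.92

81.92


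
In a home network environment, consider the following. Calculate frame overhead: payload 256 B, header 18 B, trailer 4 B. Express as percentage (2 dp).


Given: payload = 256 B, header = 18 B, trailer = 4 B
Overhead bytes = header + trailer = 18 + 4 = 22
Total frame = payload + overhead = 256 + 22 = 278
Overhead % = 22 / 278 * 100 = 7.9137% -> 7.91% (2 dp)

7.91


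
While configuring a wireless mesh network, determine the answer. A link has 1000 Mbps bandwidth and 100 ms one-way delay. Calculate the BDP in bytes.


Given: bandwidth = 1000 Mbps, delay = 100 ms
BDP in bits = 1000 * 10^6 * 100 / 1000
BDP in bits = 100000000
BDP in bytes = 100000000 / 8 = 12500000

12500000


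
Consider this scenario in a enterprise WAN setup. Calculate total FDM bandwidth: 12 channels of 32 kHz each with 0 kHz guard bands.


Given: 12 channels, 32 kHz each, guard = 0 kHz
Channel bandwidth = 12 * 32 = 384 kHz
Guard bands = 11 gaps * 0 kHz = 0 kHz
Total = 384 + 0 = 384 kHz

384


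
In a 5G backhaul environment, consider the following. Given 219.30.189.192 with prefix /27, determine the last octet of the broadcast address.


Given: IP = 219.30.189.192, prefix = /27
Host bits = 32 - 27 = 5
Network last octet = 192 AND mask = 192
Host part size = 2^5 - 1 = 31
Broadcast last octet = 192 OR 31 = 223

223


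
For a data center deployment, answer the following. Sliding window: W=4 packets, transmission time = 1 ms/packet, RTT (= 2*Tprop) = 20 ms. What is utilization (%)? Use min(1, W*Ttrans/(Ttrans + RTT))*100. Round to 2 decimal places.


Given: W = 4, Ttrans = 1 ms, RTT = 20 ms (= 2 * Tprop, Tprop = 10 ms)
Cycle time = Ttrans + RTT = 1 + 20 = 21 ms (first packet sent until its ACK returns)
W * Ttrans = 4 * 1 = 4 ms of sending per cycle
W * Ttrans / (Ttrans + RTT) = 4 / 21 = 0.190476
U = min(1, 0.190476) = 0.190476
U% = 19.05%

19.05


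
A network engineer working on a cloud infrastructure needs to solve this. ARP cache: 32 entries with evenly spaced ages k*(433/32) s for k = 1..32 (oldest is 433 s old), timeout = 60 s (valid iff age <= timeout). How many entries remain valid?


Ages are k * 433/32 s for k = 1..32 (spacing = 13.5312 s).
Entry k is valid iff k * 433/32 <= 60 iff k <= 32 * 60 / 433 = 4.4342
n_valid = floor(4.4342) = 4
(n_stale = 32 - 4 = 28)

4


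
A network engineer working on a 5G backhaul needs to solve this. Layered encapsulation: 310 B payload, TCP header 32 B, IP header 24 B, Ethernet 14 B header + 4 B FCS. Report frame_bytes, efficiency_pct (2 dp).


TCP segment = 310 + 32 = 342 B
IP packet = 342 + 24 = 366 B
Ethernet frame = 366 + 14 + 4 = 384 B
Efficiency = app / frame = 310 / 384 = 0.807292 = 80.7292% -> 80.73% (2 dp)

384, 80.73


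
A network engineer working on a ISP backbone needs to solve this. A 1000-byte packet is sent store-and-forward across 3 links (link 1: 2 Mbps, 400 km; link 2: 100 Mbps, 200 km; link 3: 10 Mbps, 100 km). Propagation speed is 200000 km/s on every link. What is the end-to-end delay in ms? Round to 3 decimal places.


Packet = 1000 bytes = 8000 bits. Store-and-forward: sum (t_trans + t_prop) per link.
Link 1: t_trans = 8000/(2*10^6) s = 4.0000 ms; t_prop = 400/200000 s = 2.0000 ms; subtotal = 6.0000 ms
Link 2: t_trans = 8000/(100*10^6) s = 0.0800 ms; t_prop = 200/200000 s = 1.0000 ms; subtotal = 1.0800 ms
Link 3: t_trans = 8000/(10*10^6) s = 0.8000 ms; t_prop = 100/200000 s = 0.5000 ms; subtotal = 1.3000 ms
End-to-end = 6.0000 + 1.0800 + 1.3000 = 8.3800 ms -> 8.380 ms (3 dp)

8.380


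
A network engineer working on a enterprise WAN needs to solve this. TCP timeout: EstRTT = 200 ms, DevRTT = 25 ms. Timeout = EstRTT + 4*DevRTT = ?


Given: EstRTT = 200 ms, DevRTT = 25 ms
Timeout = EstRTT + 4 * DevRTT
4 * DevRTT = 4 * 25 = 100
Timeout = 200 + 100 = 300 ms

300


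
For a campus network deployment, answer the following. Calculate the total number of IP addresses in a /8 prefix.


Given: CIDR prefix /8
Host bits = 32 - 8 = 24
Total addresses = 2^24 = 16777216

16777216


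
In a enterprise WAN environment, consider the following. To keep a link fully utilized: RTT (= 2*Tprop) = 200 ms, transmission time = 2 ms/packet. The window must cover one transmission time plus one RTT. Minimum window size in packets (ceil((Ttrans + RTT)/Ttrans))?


Given: Ttrans = 2 ms, RTT = 200 ms (= 2 * Tprop, Tprop = 100 ms)
Time until first ACK returns = Ttrans + RTT = 2 + 200 = 202 ms
Need W * Ttrans >= Ttrans + RTT  ->  W >= (Ttrans + RTT) / Ttrans
(Ttrans + RTT) / Ttrans = 202 / 2 = 101
W_min = ceil(101) = 101

101


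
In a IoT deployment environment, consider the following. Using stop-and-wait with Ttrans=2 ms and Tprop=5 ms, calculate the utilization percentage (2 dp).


Given: Ttrans = 2 ms, Tprop = 5 ms
RTT = 2 * Tprop = 2 * 5 = 10 ms
U = Ttrans / (Ttrans + RTT)
U = 2 / (2 + 10)
U = 2 / 12 = 0.166667
U% = 16.67%

16.67


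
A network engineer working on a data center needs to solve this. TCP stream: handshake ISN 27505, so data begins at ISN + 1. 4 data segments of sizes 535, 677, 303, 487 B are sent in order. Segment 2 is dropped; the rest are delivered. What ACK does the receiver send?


SYN uses sequence number 27505; first data byte = ISN + 1 = 27506.
Segment 1: SEQ = 27506, len = 535 B, covers [27506, 28040]
Segment 2: SEQ = 28041, len = 677 B, covers [28041, 28717] [LOST]
Segment 3: SEQ = 28718, len = 303 B, covers [28718, 29020]
Segment 4: SEQ = 29021, len = 487 B, covers [29021, 29507]
In-order data received: bytes [27506, 28040] (segments 1..1).
Segment 2 missing -> gap begins at byte 28041; later segments buffered out of order.
Cumulative ACK = next expected in-order byte = 27506 + 535 = 28041

28041


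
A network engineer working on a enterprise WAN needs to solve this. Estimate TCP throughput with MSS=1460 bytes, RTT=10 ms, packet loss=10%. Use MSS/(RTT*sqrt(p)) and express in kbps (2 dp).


Given: MSS = 1460 bytes, RTT = 10 ms, loss = 10%
RTT in seconds = 10 / 1000 = 0.01
Loss rate = 10% = 0.1
sqrt(loss) = sqrt(0.1) = 0.316227766017
Throughput (bytes/s) = 1460 / (0.01 * 0.316227766017) = 461692.5384
Throughput (kbps) = 461692.5384 * 8 / 1000 = 3693.540307 -> 3693.54 kbps (2 dp)

3693.54


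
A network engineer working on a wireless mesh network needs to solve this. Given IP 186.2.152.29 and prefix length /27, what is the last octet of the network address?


Given: IP = 186.2.152.29, prefix = /27
Subnet mask = 255.255.255.224
Last octet of IP: 29
Last octet of mask: 224
Network last octet = 29 AND 224 = 0

0


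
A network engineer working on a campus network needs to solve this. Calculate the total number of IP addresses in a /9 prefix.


Given: CIDR prefix /9
Host bits = 32 - 9 = 23
Total addresses = 2^23 = 8388608

8388608


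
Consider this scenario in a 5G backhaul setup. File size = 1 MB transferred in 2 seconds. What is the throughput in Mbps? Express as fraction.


Given: file = 1 MB, time = 2 s
File in Mb = 1 * 8 = 8 Mb
Throughput = 8 / 2 Mbps
Throughput = 4 Mbps

4


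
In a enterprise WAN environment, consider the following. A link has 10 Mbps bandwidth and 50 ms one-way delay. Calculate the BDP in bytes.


Given: bandwidth = 10 Mbps, delay = 50 ms
BDP in bits = 10 * 10^6 * 50 / 1000
BDP in bits = 500000
BDP in bytes = 500000 / 8 = 62500

62500


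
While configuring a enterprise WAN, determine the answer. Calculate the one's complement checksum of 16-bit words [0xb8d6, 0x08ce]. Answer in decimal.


Given words: [0xb8d6, 0x08ce]
Step 1: Sum all words
Raw sum = 47318 + 2254 = 49572
One's complement = ~49572 & 0xFFFF = 15963

15963


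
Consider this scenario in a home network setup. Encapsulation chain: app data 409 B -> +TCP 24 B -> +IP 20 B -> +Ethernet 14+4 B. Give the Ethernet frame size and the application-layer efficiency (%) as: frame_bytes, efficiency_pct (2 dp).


TCP segment = 409 + 24 = 433 B
IP packet = 433 + 20 = 453 B
Ethernet frame = 453 + 14 + 4 = 471 B
Efficiency = app / frame = 409 / 471 = 0.868365 = 86.8365% -> 86.84% (2 dp)

471, 86.84


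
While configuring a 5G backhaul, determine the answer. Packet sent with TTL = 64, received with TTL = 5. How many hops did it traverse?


Given: initial TTL = 64, received TTL = 5
Hops = initial TTL - received TTL
Hops = 64 - 5 = 59

59


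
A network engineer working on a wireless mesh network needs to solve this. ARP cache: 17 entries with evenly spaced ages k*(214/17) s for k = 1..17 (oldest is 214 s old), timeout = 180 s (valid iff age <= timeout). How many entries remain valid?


Ages are k * 214/17 s for k = 1..17 (spacing = 12.5882 s).
Entry k is valid iff k * 214/17 <= 180 iff k <= 17 * 180 / 214 = 14.2991
n_valid = floor(14.2991) = 14
(n_stale = 17 - 14 = 3)

14


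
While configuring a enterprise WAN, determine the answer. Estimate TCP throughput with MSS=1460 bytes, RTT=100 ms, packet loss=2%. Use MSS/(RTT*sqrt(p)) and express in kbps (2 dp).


Given: MSS = 1460 bytes, RTT = 100 ms, loss = 2%
RTT in seconds = 100 / 1000 = 0.1
Loss rate = 2% = 0.02
sqrt(loss) = sqrt(0.02) = 0.141421356237
Throughput (bytes/s) = 1460 / (0.1 * 0.141421356237) = 103237.5901
Throughput (kbps) = 103237.5901 * 8 / 1000 = 825.900720 -> 825.90 kbps (2 dp)

825.90


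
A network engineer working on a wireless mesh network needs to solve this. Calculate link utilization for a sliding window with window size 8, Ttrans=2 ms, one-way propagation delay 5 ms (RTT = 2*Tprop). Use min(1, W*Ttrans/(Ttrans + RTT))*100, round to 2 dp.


Given: W = 8, Ttrans = 2 ms, RTT = 10 ms (= 2 * Tprop, Tprop = 5 ms)
Cycle time = Ttrans + RTT = 2 + 10 = 12 ms (first packet sent until its ACK returns)
W * Ttrans = 8 * 2 = 16 ms of sending per cycle
W * Ttrans / (Ttrans + RTT) = 16 / 12 = 1.333333
U = min(1, 1.333333) = 1.000000
U% = 100.00%

100.00


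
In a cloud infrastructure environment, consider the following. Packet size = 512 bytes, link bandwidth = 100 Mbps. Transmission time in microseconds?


Given: packet = 512 bytes, bandwidth = 100 Mbps
Packet in bits = 512 * 8 = 4096 bits
Bandwidth = 100 * 10^6 = 100000000 bps
Time = 4096 / 100000000 seconds
Time in us = 4096 * 10^6 / 100000000 = 40.96

40.96
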